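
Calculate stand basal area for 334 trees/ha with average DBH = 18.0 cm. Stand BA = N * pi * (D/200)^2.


(D/200)^2 = (18.0/200)^2 = 0.09^2 = 0.0081
Individual BA = 3.141593 * 0.0081 = 0.0254469 m^2
Stand BA = 334 * 0.0254469 = 8.49926 ≈ 8.50 m^2/ha

8.50 m^2/ha


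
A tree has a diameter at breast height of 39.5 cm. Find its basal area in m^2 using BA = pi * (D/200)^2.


D/200 = 39.5/200 = 0.1975 m
(D/200)^2 = 0.1975^2 = 0.03900625
BA = 3.141593 * 0.03900625 = 0.122542 ≈ 0.1225 m^2

0.1225 m^2


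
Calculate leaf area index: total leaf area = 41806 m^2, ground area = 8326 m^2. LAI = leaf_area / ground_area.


LAI = 41806 / 8326 = 5.0211 ≈ 5.02

5.02


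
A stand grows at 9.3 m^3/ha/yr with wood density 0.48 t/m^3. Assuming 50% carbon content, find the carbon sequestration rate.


C = 9.3 * 0.48 * 0.5 = 2.232 ≈ 2.23 t C/ha/yr

2.23 t C/ha/yr


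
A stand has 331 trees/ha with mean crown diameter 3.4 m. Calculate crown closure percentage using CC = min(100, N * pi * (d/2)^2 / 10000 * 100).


(d/2)^2 = (3.4/2)^2 = 1.7^2 = 2.89
Crown area = 3.141593 * 2.89 = 9.07920 m^2
N * area / 10000 * 100 = 331 * 9.07920 / 10000 * 100 = 30.0522
CC = min(100, 30.0522) = 30.0522 ≈ 30.1%

30.1%


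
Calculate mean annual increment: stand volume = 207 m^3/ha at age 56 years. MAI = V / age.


MAI = 207 / 56 = 3.6964 ≈ 3.70 m^3/ha/yr

3.70 m^3/ha/yr


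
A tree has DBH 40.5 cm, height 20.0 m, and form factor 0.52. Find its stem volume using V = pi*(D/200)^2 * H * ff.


(D/200)^2 = (40.5/200)^2 = 0.2025^2 = 0.04100625
BA = 3.141593 * 0.04100625 = 0.128825 m^2
V = 0.128825 * 20.0 * 0.52 = 1.33978 ≈ 1.340 m^3

1.340 m^3


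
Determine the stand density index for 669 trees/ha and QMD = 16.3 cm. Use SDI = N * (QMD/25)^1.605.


QMD/25 = 16.3/25 = 0.652
(0.652)^1.605 = exp(1.605 * ln(0.652)) = exp(1.605 * (-0.427711)) = exp(-0.686476) = 0.503347
SDI = 669 * 0.503347 = 336.739 ≈ 337

337


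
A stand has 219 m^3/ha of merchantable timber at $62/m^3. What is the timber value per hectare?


Value = 219 * 62 = $13578/ha

$13578/ha


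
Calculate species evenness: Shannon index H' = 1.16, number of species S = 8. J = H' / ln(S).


ln(8) = 2.07944
J = H' / ln(S) = 1.16 / 2.07944 = 0.557842 ≈ 0.5578

0.5578


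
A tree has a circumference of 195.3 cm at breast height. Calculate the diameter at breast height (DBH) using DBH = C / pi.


DBH = C / pi = 195.3 / 3.141593 = 62.1659 ≈ 62.17 cm

62.17 cm


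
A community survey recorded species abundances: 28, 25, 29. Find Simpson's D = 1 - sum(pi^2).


Total N = 28 + 25 + 29 = 82
Per-species terms:
  p = 28/82 = 0.341463; p^2 = 0.341463^2 = 0.116597
  p = 25/82 = 0.304878; p^2 = 0.304878^2 = 0.092951
  p = 29/82 = 0.353659; p^2 = 0.353659^2 = 0.125075
sum(p^2) = 0.116597 + 0.092951 + 0.125075 = 0.334623
D = 1 - 0.334623 = 0.665377 ≈ 0.6654

0.6654


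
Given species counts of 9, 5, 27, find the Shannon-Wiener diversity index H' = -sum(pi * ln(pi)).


Total N = 9 + 5 + 27 = 41
Per-species terms:
  p = 9/41 = 0.219512; ln(p) = -1.516348; p*ln(p) = 0.219512 * (-1.516348) = -0.332857
  p = 5/41 = 0.121951; ln(p) = -2.104136; p*ln(p) = 0.121951 * (-2.104136) = -0.256601
  p = 27/41 = 0.658537; ln(p) = -0.417735; p*ln(p) = 0.658537 * (-0.417735) = -0.275094
sum(p*ln(p)) = (-0.332857) + (-0.256601) + (-0.275094) = -0.864552
H' = -(-0.864552) = 0.864552 ≈ 0.8646

0.8646


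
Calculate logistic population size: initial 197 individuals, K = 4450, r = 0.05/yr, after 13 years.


(K - N0)/N0 = (4450 - 197)/197 = 4253/197 = 21.5888
r*t = 0.05 * 13 = 0.65; exp(-0.65) = 0.522046
21.5888 * 0.522046 = 11.2703
1 + 11.2703 = 12.2703
N = 4450 / 12.2703 = 362.664 ≈ 363

363


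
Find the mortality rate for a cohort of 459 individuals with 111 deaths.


Mortality rate = 111 / 459 = 0.241830 ≈ 0.2418

0.2418


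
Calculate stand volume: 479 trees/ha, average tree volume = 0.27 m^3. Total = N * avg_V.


V_stand = 479 * 0.27 = 129.33 ≈ 129.3 m^3/ha

129.3 m^3/ha


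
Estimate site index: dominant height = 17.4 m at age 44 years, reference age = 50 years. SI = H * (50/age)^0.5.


50/44 = 1.13636
(1.13636)^0.5 = 1.06600
SI = 17.4 * 1.06600 = 18.5484 ≈ 18.5 m

18.5 m


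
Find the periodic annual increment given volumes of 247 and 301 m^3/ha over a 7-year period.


PAI = (V2 - V1) / period = (301 - 247) / 7 = 54 / 7 = 7.7143 ≈ 7.71 m^3/ha/yr

7.71 m^3/ha/yr


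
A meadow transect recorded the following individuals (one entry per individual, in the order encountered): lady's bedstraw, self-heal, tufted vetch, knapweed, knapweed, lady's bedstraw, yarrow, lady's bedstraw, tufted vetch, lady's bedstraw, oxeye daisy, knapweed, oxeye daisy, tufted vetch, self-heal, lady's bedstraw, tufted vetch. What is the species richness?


Total individuals logged = 17
Distinct species (count of individuals): lady's bedstraw (5), self-heal (2), tufted vetch (4), knapweed (3), yarrow (1), oxeye daisy (2)
Species richness = number of distinct species = 6

6


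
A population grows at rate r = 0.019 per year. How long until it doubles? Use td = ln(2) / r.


td = ln(2) / 0.019 = 0.693147 / 0.019 = 36.4814 ≈ 36.5 years

36.5 years


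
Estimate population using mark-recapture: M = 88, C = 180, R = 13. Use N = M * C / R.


N = M * C / R = 88 * 180 / 13 = 15840 / 13 = 1218.46 ≈ 1218

1218 individuals


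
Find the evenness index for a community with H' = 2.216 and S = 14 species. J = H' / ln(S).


ln(14) = 2.63906
J = H' / ln(S) = 2.216 / 2.63906 = 0.839693 ≈ 0.8397

0.8397


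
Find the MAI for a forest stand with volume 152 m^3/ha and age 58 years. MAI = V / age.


MAI = 152 / 58 = 2.6207 ≈ 2.62 m^3/ha/yr

2.62 m^3/ha/yr


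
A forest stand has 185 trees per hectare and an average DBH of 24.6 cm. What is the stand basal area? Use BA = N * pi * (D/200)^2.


(D/200)^2 = (24.6/200)^2 = 0.123^2 = 0.015129
Individual BA = 3.141593 * 0.015129 = 0.0475292 m^2
Stand BA = 185 * 0.0475292 = 8.79290 ≈ 8.79 m^2/ha

8.79 m^2/ha


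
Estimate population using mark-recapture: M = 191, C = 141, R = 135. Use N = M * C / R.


N = M * C / R = 191 * 141 / 135 = 26931 / 135 = 199.49 ≈ 199

199 individuals


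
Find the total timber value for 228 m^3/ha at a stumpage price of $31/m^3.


Value = 228 * 31 = $7068/ha

$7068/ha


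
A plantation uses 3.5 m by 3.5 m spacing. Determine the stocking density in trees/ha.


N = 10000 / 3.5^2 = 10000 / 12.25 = 816.327 ≈ 816 trees/ha

816 trees/ha


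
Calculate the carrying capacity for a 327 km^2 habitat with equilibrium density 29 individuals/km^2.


K = 29 * 327 = 9483 individuals

9483 individuals


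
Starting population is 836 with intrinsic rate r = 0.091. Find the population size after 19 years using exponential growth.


r*t = 0.091 * 19 = 1.729
exp(1.729) = 5.63502
N = 836 * 5.63502 = 4710.88 ≈ 4711

4711


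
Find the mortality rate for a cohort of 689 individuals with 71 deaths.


Mortality rate = 71 / 689 = 0.103048 ≈ 0.1030

0.1030


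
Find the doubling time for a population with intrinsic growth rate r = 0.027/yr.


td = ln(2) / 0.027 = 0.693147 / 0.027 = 25.6721 ≈ 25.7 years

25.7 years


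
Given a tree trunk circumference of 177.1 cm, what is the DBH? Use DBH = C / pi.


DBH = C / pi = 177.1 / 3.141593 = 56.3727 ≈ 56.37 cm

56.37 cm


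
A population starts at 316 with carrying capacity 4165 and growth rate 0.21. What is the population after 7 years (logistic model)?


(K - N0)/N0 = (4165 - 316)/316 = 3849/316 = 12.1804
r*t = 0.21 * 7 = 1.47; exp(-1.47) = 0.229925
12.1804 * 0.229925 = 2.80058
1 + 2.80058 = 3.80058
N = 4165 / 3.80058 = 1095.89 ≈ 1096

1096


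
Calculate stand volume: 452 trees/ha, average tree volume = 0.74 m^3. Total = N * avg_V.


V_stand = 452 * 0.74 = 334.48 ≈ 334.5 m^3/ha

334.5 m^3/ha


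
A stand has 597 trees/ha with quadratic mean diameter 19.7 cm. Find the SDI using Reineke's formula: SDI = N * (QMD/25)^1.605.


QMD/25 = 19.7/25 = 0.788
(0.788)^1.605 = exp(1.605 * ln(0.788)) = exp(1.605 * (-0.238257)) = exp(-0.382402) = 0.682221
SDI = 597 * 0.682221 = 407.286 ≈ 407

407


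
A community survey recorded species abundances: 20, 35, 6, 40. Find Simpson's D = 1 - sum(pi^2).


Total N = 20 + 35 + 6 + 40 = 101
Per-species terms:
  p = 20/101 = 0.198020; p^2 = 0.198020^2 = 0.039212
  p = 35/101 = 0.346535; p^2 = 0.346535^2 = 0.120087
  p = 6/101 = 0.059406; p^2 = 0.059406^2 = 0.003529
  p = 40/101 = 0.396040; p^2 = 0.396040^2 = 0.156848
sum(p^2) = 0.039212 + 0.120087 + 0.003529 + 0.156848 = 0.319676
D = 1 - 0.319676 = 0.680324 ≈ 0.6803

0.6803


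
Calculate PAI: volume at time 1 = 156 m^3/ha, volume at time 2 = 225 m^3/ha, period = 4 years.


PAI = (V2 - V1) / period = (225 - 156) / 4 = 69 / 4 = 17.25 m^3/ha/yr

17.25 m^3/ha/yr


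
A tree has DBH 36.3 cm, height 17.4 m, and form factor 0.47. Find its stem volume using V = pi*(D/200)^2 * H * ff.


(D/200)^2 = (36.3/200)^2 = 0.1815^2 = 0.03294225
BA = 3.141593 * 0.03294225 = 0.103491 m^2
V = 0.103491 * 17.4 * 0.47 = 0.846349 ≈ 0.846 m^3

0.846 m^3


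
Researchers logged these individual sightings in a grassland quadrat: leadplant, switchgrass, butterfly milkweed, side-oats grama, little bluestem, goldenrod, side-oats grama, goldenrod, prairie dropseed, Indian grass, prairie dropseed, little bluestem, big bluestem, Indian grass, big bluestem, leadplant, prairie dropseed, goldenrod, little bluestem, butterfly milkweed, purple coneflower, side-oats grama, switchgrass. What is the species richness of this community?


Total individuals logged = 23
Distinct species (count of individuals): leadplant (2), switchgrass (2), butterfly milkweed (2), side-oats grama (3), little bluestem (3), goldenrod (3), prairie dropseed (3), Indian grass (2), big bluestem (2), purple coneflower (1)
Species richness = number of distinct species = 10

10


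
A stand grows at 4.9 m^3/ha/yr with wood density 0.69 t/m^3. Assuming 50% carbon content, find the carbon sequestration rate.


C = 4.9 * 0.69 * 0.5 = 1.6905 ≈ 1.69 t C/ha/yr

1.69 t C/ha/yr


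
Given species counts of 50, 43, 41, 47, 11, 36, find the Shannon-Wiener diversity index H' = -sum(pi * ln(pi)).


Total N = 50 + 43 + 41 + 47 + 11 + 36 = 228
Per-species terms:
  p = 50/228 = 0.219298; ln(p) = -1.517324; p*ln(p) = 0.219298 * (-1.517324) = -0.332746
  p = 43/228 = 0.188596; ln(p) = -1.668148; p*ln(p) = 0.188596 * (-1.668148) = -0.314606
  p = 41/228 = 0.179825; ln(p) = -1.715771; p*ln(p) = 0.179825 * (-1.715771) = -0.308539
  p = 47/228 = 0.206140; ln(p) = -1.579200; p*ln(p) = 0.206140 * (-1.579200) = -0.325536
  p = 11/228 = 0.048246; ln(p) = -3.031442; p*ln(p) = 0.048246 * (-3.031442) = -0.146255
  p = 36/228 = 0.157895; ln(p) = -1.845825; p*ln(p) = 0.157895 * (-1.845825) = -0.291447
sum(p*ln(p)) = (-0.332746) + (-0.314606) + (-0.308539) + (-0.325536) + (-0.146255) + (-0.291447) = -1.719129
H' = -(-1.719129) = 1.719129 ≈ 1.7191

1.7191


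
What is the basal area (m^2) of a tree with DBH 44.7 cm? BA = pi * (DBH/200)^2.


D/200 = 44.7/200 = 0.2235 m
(D/200)^2 = 0.2235^2 = 0.04995225
BA = 3.141593 * 0.04995225 = 0.156930 ≈ 0.1569 m^2

0.1569 m^2


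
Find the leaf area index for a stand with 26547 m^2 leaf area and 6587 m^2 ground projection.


LAI = 26547 / 6587 = 4.0302 ≈ 4.03

4.03


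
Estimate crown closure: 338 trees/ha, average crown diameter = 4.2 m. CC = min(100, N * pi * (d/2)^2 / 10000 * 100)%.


(d/2)^2 = (4.2/2)^2 = 2.1^2 = 4.41
Crown area = 3.141593 * 4.41 = 13.8544 m^2
N * area / 10000 * 100 = 338 * 13.8544 / 10000 * 100 = 46.8279
CC = min(100, 46.8279) = 46.8279 ≈ 46.8%

46.8%


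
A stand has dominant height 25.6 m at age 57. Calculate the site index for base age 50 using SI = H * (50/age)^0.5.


50/57 = 0.877193
(0.877193)^0.5 = 0.936586
SI = 25.6 * 0.936586 = 23.9766 ≈ 24.0 m

24.0 m


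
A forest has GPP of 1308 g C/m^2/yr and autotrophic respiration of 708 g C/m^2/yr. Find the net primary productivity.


NPP = GPP - Ra = 1308 - 708 = 600 g C/m^2/yr

600 g C/m^2/yr


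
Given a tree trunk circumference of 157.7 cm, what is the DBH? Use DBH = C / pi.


DBH = C / pi = 157.7 / 3.141593 = 50.1975 ≈ 50.20 cm

50.20 cm


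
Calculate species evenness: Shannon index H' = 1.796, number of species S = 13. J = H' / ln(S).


ln(13) = 2.56495
J = H' / ln(S) = 1.796 / 2.56495 = 0.700209 ≈ 0.7002

0.7002


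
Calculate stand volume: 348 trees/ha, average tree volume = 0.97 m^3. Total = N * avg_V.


V_stand = 348 * 0.97 = 337.56 ≈ 337.6 m^3/ha

337.6 m^3/ha


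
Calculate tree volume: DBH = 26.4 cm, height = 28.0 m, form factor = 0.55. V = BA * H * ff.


(D/200)^2 = (26.4/200)^2 = 0.132^2 = 0.017424
BA = 3.141593 * 0.017424 = 0.0547391 m^2
V = 0.0547391 * 28.0 * 0.55 = 0.842982 ≈ 0.843 m^3

0.843 m^3


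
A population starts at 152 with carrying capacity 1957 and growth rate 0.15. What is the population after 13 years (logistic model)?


(K - N0)/N0 = (1957 - 152)/152 = 1805/152 = 11.8750
r*t = 0.15 * 13 = 1.95; exp(-1.95) = 0.142274
11.8750 * 0.142274 = 1.68950
1 + 1.68950 = 2.68950
N = 1957 / 2.68950 = 727.645 ≈ 728

728


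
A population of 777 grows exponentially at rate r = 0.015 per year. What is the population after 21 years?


r*t = 0.015 * 21 = 0.315
exp(0.315) = 1.37026
N = 777 * 1.37026 = 1064.69 ≈ 1065

1065


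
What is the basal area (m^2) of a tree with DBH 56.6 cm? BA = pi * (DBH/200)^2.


D/200 = 56.6/200 = 0.283 m
(D/200)^2 = 0.283^2 = 0.080089
BA = 3.141593 * 0.080089 = 0.251607 ≈ 0.2516 m^2

0.2516 m^2


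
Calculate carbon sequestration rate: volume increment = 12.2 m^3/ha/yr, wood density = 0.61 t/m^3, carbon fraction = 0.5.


C = 12.2 * 0.61 * 0.5 = 3.721 ≈ 3.72 t C/ha/yr

3.72 t C/ha/yr


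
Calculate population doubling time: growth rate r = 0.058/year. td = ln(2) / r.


td = ln(2) / 0.058 = 0.693147 / 0.058 = 11.9508 ≈ 12.0 years

12.0 years


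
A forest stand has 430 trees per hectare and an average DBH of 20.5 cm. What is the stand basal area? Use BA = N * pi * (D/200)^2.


(D/200)^2 = (20.5/200)^2 = 0.1025^2 = 0.01050625
Individual BA = 3.141593 * 0.01050625 = 0.0330064 m^2
Stand BA = 430 * 0.0330064 = 14.1928 ≈ 14.19 m^2/ha

14.19 m^2/ha


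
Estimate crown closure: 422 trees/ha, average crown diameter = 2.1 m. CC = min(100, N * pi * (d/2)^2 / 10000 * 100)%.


(d/2)^2 = (2.1/2)^2 = 1.05^2 = 1.1025
Crown area = 3.141593 * 1.1025 = 3.46361 m^2
N * area / 10000 * 100 = 422 * 3.46361 / 10000 * 100 = 14.6164
CC = min(100, 14.6164) = 14.6164 ≈ 14.6%

14.6%


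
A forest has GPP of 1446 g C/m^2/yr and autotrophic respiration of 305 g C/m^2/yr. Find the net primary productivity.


NPP = GPP - Ra = 1446 - 305 = 1141 g C/m^2/yr

1141 g C/m^2/yr


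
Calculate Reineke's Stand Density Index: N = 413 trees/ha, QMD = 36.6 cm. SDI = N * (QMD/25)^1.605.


QMD/25 = 36.6/25 = 1.464
(1.464)^1.605 = exp(1.605 * ln(1.464)) = exp(1.605 * 0.381172) = exp(0.611781) = 1.84371
SDI = 413 * 1.84371 = 761.452 ≈ 761

761


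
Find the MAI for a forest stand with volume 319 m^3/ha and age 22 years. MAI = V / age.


MAI = 319 / 22 = 14.50 m^3/ha/yr

14.50 m^3/ha/yr


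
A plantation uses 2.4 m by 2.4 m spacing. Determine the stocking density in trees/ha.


N = 10000 / 2.4^2 = 10000 / 5.76 = 1736.11 ≈ 1736 trees/ha

1736 trees/ha


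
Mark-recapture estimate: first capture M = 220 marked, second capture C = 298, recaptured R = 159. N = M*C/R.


N = M * C / R = 220 * 298 / 159 = 65560 / 159 = 412.33 ≈ 412

412 individuals


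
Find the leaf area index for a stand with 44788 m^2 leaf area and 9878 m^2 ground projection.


LAI = 44788 / 9878 = 4.5341 ≈ 4.53

4.53


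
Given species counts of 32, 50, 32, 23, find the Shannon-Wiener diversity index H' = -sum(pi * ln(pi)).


Total N = 32 + 50 + 32 + 23 = 137
Per-species terms:
  p = 32/137 = 0.233577; ln(p) = -1.454243; p*ln(p) = 0.233577 * (-1.454243) = -0.339678
  p = 50/137 = 0.364964; ln(p) = -1.007957; p*ln(p) = 0.364964 * (-1.007957) = -0.367868
  p = 32/137 = 0.233577; ln(p) = -1.454243; p*ln(p) = 0.233577 * (-1.454243) = -0.339678
  p = 23/137 = 0.167883; ln(p) = -1.784488; p*ln(p) = 0.167883 * (-1.784488) = -0.299585
sum(p*ln(p)) = (-0.339678) + (-0.367868) + (-0.339678) + (-0.299585) = -1.346809
H' = -(-1.346809) = 1.346809 ≈ 1.3468

1.3468


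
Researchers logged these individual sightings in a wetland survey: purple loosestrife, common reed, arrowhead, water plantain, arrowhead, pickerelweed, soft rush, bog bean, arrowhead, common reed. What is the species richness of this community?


Total individuals logged = 10
Distinct species (count of individuals): purple loosestrife (1), common reed (2), arrowhead (3), water plantain (1), pickerelweed (1), soft rush (1), bog bean (1)
Species richness = number of distinct species = 7

7


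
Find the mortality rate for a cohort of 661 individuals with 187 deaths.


Mortality rate = 187 / 661 = 0.282905 ≈ 0.2829

0.2829


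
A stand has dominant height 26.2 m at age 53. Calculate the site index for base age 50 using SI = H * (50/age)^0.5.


50/53 = 0.943396
(0.943396)^0.5 = 0.971286
SI = 26.2 * 0.971286 = 25.4477 ≈ 25.4 m

25.4 m


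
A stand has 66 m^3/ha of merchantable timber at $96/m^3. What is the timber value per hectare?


Value = 66 * 96 = $6336/ha

$6336/ha


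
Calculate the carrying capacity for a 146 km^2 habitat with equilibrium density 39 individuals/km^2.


K = 39 * 146 = 5694 individuals

5694 individuals


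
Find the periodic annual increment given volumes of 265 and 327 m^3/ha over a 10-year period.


PAI = (V2 - V1) / period = (327 - 265) / 10 = 62 / 10 = 6.20 m^3/ha/yr

6.20 m^3/ha/yr


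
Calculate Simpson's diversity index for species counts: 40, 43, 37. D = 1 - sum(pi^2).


Total N = 40 + 43 + 37 = 120
Per-species terms:
  p = 40/120 = 0.333333; p^2 = 0.333333^2 = 0.111111
  p = 43/120 = 0.358333; p^2 = 0.358333^2 = 0.128403
  p = 37/120 = 0.308333; p^2 = 0.308333^2 = 0.095069
sum(p^2) = 0.111111 + 0.128403 + 0.095069 = 0.334583
D = 1 - 0.334583 = 0.665417 ≈ 0.6654

0.6654


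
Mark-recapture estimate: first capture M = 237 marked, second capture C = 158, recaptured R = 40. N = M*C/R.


N = M * C / R = 237 * 158 / 40 = 37446 / 40 = 936.15 ≈ 936

936 individuals


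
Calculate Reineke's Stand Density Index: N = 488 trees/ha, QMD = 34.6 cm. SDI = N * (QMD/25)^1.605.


QMD/25 = 34.6/25 = 1.384
(1.384)^1.605 = exp(1.605 * ln(1.384)) = exp(1.605 * 0.324978) = exp(0.521590) = 1.68470
SDI = 488 * 1.68470 = 822.134 ≈ 822

822


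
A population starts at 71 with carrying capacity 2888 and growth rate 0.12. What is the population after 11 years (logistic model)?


(K - N0)/N0 = (2888 - 71)/71 = 2817/71 = 39.6761
r*t = 0.12 * 11 = 1.32; exp(-1.32) = 0.267135
39.6761 * 0.267135 = 10.5989
1 + 10.5989 = 11.5989
N = 2888 / 11.5989 = 248.989 ≈ 249

249


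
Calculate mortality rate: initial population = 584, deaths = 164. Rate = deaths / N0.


Mortality rate = 164 / 584 = 0.280822 ≈ 0.2808

0.2808


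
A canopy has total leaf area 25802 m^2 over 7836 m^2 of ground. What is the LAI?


LAI = 25802 / 7836 = 3.2928 ≈ 3.29

3.29


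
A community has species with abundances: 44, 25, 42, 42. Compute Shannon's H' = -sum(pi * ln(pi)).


Total N = 44 + 25 + 42 + 42 = 153
Per-species terms:
  p = 44/153 = 0.287582; ln(p) = -1.246247; p*ln(p) = 0.287582 * (-1.246247) = -0.358398
  p = 25/153 = 0.163399; ln(p) = -1.811560; p*ln(p) = 0.163399 * (-1.811560) = -0.296007
  p = 42/153 = 0.274510; ln(p) = -1.292768; p*ln(p) = 0.274510 * (-1.292768) = -0.354878
  p = 42/153 = 0.274510; ln(p) = -1.292768; p*ln(p) = 0.274510 * (-1.292768) = -0.354878
sum(p*ln(p)) = (-0.358398) + (-0.296007) + (-0.354878) + (-0.354878) = -1.364161
H' = -(-1.364161) = 1.364161 ≈ 1.3642

1.3642


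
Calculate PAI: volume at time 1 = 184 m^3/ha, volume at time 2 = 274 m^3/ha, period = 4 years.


PAI = (V2 - V1) / period = (274 - 184) / 4 = 90 / 4 = 22.50 m^3/ha/yr

22.50 m^3/ha/yr


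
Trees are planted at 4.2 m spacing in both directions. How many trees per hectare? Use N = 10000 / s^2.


N = 10000 / 4.2^2 = 10000 / 17.64 = 566.893 ≈ 567 trees/ha

567 trees/ha


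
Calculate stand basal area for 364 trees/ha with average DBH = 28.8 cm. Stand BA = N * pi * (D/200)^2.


(D/200)^2 = (28.8/200)^2 = 0.144^2 = 0.020736
Individual BA = 3.141593 * 0.020736 = 0.0651441 m^2
Stand BA = 364 * 0.0651441 = 23.7125 ≈ 23.71 m^2/ha

23.71 m^2/ha


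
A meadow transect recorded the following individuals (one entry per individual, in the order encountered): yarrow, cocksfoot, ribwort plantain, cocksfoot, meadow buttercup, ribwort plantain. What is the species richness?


Total individuals logged = 6
Distinct species (count of individuals): yarrow (1), cocksfoot (2), ribwort plantain (2), meadow buttercup (1)
Species richness = number of distinct species = 4

4


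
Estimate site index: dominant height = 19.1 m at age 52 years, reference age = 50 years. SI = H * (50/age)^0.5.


50/52 = 0.961538
(0.961538)^0.5 = 0.980580
SI = 19.1 * 0.980580 = 18.7291 ≈ 18.7 m

18.7 m


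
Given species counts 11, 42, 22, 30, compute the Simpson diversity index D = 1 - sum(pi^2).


Total N = 11 + 42 + 22 + 30 = 105
Per-species terms:
  p = 11/105 = 0.104762; p^2 = 0.104762^2 = 0.010975
  p = 42/105 = 0.400000; p^2 = 0.400000^2 = 0.160000
  p = 22/105 = 0.209524; p^2 = 0.209524^2 = 0.043900
  p = 30/105 = 0.285714; p^2 = 0.285714^2 = 0.081632
sum(p^2) = 0.010975 + 0.160000 + 0.043900 + 0.081632 = 0.296507
D = 1 - 0.296507 = 0.703493 ≈ 0.7035

0.7035


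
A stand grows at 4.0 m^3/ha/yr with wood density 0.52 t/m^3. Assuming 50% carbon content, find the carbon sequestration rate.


C = 4.0 * 0.52 * 0.5 = 1.04 t C/ha/yr

1.04 t C/ha/yr


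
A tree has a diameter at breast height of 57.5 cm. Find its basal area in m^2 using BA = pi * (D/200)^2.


D/200 = 57.5/200 = 0.2875 m
(D/200)^2 = 0.2875^2 = 0.08265625
BA = 3.141593 * 0.08265625 = 0.259672 ≈ 0.2597 m^2

0.2597 m^2


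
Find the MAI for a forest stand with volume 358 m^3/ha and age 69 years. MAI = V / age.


MAI = 358 / 69 = 5.1884 ≈ 5.19 m^3/ha/yr

5.19 m^3/ha/yr


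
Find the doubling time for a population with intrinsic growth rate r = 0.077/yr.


td = ln(2) / 0.077 = 0.693147 / 0.077 = 9.00191 ≈ 9.0 years

9.0 years


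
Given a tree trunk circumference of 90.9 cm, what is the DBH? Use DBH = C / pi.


DBH = C / pi = 90.9 / 3.141593 = 28.9344 ≈ 28.93 cm

28.93 cm


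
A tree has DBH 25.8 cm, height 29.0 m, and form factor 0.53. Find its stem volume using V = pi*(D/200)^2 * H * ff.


(D/200)^2 = (25.8/200)^2 = 0.129^2 = 0.016641
BA = 3.141593 * 0.016641 = 0.0522792 m^2
V = 0.0522792 * 29.0 * 0.53 = 0.803531 ≈ 0.804 m^3

0.804 m^3


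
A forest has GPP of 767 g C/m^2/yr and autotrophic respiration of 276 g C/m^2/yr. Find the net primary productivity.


NPP = GPP - Ra = 767 - 276 = 491 g C/m^2/yr

491 g C/m^2/yr


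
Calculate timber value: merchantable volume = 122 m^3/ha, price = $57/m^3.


Value = 122 * 57 = $6954/ha

$6954/ha


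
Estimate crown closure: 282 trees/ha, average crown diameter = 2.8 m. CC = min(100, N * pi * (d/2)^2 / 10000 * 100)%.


(d/2)^2 = (2.8/2)^2 = 1.4^2 = 1.96
Crown area = 3.141593 * 1.96 = 6.15752 m^2
N * area / 10000 * 100 = 282 * 6.15752 / 10000 * 100 = 17.3642
CC = min(100, 17.3642) = 17.3642 ≈ 17.4%

17.4%


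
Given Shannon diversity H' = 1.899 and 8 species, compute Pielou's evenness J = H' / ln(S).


ln(8) = 2.07944
J = H' / ln(S) = 1.899 / 2.07944 = 0.913227 ≈ 0.9132

0.9132


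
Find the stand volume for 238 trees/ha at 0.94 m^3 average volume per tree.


V_stand = 238 * 0.94 = 223.72 ≈ 223.7 m^3/ha

223.7 m^3/ha


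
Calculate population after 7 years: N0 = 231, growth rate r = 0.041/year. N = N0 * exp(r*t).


r*t = 0.041 * 7 = 0.287
exp(0.287) = 1.33242
N = 231 * 1.33242 = 307.789 ≈ 308

308


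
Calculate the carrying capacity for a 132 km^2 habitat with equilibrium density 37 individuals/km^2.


K = 37 * 132 = 4884 individuals

4884 individuals


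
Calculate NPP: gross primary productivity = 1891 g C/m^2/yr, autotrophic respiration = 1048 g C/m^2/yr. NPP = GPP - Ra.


NPP = GPP - Ra = 1891 - 1048 = 843 g C/m^2/yr

843 g C/m^2/yr


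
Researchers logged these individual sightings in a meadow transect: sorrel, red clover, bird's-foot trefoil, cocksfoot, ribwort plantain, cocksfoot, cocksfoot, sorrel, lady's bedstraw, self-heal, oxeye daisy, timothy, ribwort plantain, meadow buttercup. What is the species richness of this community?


Total individuals logged = 14
Distinct species (count of individuals): sorrel (2), red clover (1), bird's-foot trefoil (1), cocksfoot (3), ribwort plantain (2), lady's bedstraw (1), self-heal (1), oxeye daisy (1), timothy (1), meadow buttercup (1)
Species richness = number of distinct species = 10

10


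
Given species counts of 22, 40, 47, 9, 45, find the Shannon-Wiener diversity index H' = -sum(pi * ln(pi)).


Total N = 22 + 40 + 47 + 9 + 45 = 163
Per-species terms:
  p = 22/163 = 0.134969; ln(p) = -2.002710; p*ln(p) = 0.134969 * (-2.002710) = -0.270304
  p = 40/163 = 0.245399; ln(p) = -1.404870; p*ln(p) = 0.245399 * (-1.404870) = -0.344754
  p = 47/163 = 0.288344; ln(p) = -1.243601; p*ln(p) = 0.288344 * (-1.243601) = -0.358585
  p = 9/163 = 0.055215; ln(p) = -2.896521; p*ln(p) = 0.055215 * (-2.896521) = -0.159931
  p = 45/163 = 0.276074; ln(p) = -1.287086; p*ln(p) = 0.276074 * (-1.287086) = -0.355331
sum(p*ln(p)) = (-0.270304) + (-0.344754) + (-0.358585) + (-0.159931) + (-0.355331) = -1.488905
H' = -(-1.488905) = 1.488905 ≈ 1.4889

1.4889


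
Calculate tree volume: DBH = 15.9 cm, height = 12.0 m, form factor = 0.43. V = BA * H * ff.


(D/200)^2 = (15.9/200)^2 = 0.0795^2 = 0.00632025
BA = 3.141593 * 0.00632025 = 0.0198557 m^2
V = 0.0198557 * 12.0 * 0.43 = 0.102455 ≈ 0.102 m^3

0.102 m^3


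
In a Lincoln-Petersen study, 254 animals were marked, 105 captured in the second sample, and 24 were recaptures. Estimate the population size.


N = M * C / R = 254 * 105 / 24 = 26670 / 24 = 1111.25 ≈ 1111

1111 individuals


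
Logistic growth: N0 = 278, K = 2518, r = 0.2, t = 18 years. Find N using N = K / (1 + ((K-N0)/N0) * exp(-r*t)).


(K - N0)/N0 = (2518 - 278)/278 = 2240/278 = 8.05755
r*t = 0.2 * 18 = 3.6; exp(-3.6) = 0.0273237
8.05755 * 0.0273237 = 0.220162
1 + 0.220162 = 1.22016
N = 2518 / 1.22016 = 2063.66 ≈ 2064

2064


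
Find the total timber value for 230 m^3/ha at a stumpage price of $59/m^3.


Value = 230 * 59 = $13570/ha

$13570/ha


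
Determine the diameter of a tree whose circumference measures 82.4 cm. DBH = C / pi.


DBH = C / pi = 82.4 / 3.141593 = 26.2287 ≈ 26.23 cm

26.23 cm


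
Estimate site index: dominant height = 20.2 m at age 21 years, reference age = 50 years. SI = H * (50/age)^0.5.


50/21 = 2.38095
(2.38095)^0.5 = 1.54303
SI = 20.2 * 1.54303 = 31.1692 ≈ 31.2 m

31.2 m


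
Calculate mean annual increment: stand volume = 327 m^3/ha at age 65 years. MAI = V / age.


MAI = 327 / 65 = 5.0308 ≈ 5.03 m^3/ha/yr

5.03 m^3/ha/yr


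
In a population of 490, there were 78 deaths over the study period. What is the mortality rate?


Mortality rate = 78 / 490 = 0.159184 ≈ 0.1592

0.1592


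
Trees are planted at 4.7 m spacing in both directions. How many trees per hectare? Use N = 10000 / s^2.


N = 10000 / 4.7^2 = 10000 / 22.09 = 452.694 ≈ 453 trees/ha

453 trees/ha


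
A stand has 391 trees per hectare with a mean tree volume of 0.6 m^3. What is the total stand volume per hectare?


V_stand = 391 * 0.6 = 234.6 m^3/ha

234.6 m^3/ha


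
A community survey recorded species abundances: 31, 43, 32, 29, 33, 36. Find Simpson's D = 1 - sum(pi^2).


Total N = 31 + 43 + 32 + 29 + 33 + 36 = 204
Per-species terms:
  p = 31/204 = 0.151961; p^2 = 0.151961^2 = 0.023092
  p = 43/204 = 0.210784; p^2 = 0.210784^2 = 0.044430
  p = 32/204 = 0.156863; p^2 = 0.156863^2 = 0.024606
  p = 29/204 = 0.142157; p^2 = 0.142157^2 = 0.020209
  p = 33/204 = 0.161765; p^2 = 0.161765^2 = 0.026168
  p = 36/204 = 0.176471; p^2 = 0.176471^2 = 0.031142
sum(p^2) = 0.023092 + 0.044430 + 0.024606 + 0.020209 + 0.026168 + 0.031142 = 0.169647
D = 1 - 0.169647 = 0.830353 ≈ 0.8304

0.8304


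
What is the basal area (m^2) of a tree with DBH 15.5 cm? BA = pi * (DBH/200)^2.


D/200 = 15.5/200 = 0.0775 m
(D/200)^2 = 0.0775^2 = 0.00600625
BA = 3.141593 * 0.00600625 = 0.0188692 ≈ 0.0189 m^2

0.0189 m^2


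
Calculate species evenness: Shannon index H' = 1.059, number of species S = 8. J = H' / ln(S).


ln(8) = 2.07944
J = H' / ln(S) = 1.059 / 2.07944 = 0.509272 ≈ 0.5093

0.5093


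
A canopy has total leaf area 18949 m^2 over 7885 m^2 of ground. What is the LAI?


LAI = 18949 / 7885 = 2.4032 ≈ 2.40

2.40


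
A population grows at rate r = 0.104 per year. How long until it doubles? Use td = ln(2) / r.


td = ln(2) / 0.104 = 0.693147 / 0.104 = 6.66488 ≈ 6.7 years

6.7 years


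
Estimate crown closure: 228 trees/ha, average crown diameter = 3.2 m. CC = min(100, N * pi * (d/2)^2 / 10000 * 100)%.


(d/2)^2 = (3.2/2)^2 = 1.6^2 = 2.56
Crown area = 3.141593 * 2.56 = 8.04248 m^2
N * area / 10000 * 100 = 228 * 8.04248 / 10000 * 100 = 18.3369
CC = min(100, 18.3369) = 18.3369 ≈ 18.3%

18.3%


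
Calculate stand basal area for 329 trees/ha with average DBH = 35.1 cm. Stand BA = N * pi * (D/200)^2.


(D/200)^2 = (35.1/200)^2 = 0.1755^2 = 0.03080025
Individual BA = 3.141593 * 0.03080025 = 0.0967618 m^2
Stand BA = 329 * 0.0967618 = 31.8346 ≈ 31.83 m^2/ha

31.83 m^2/ha


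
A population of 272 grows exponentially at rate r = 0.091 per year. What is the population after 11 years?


r*t = 0.091 * 11 = 1.001
exp(1.001) = 2.72100
N = 272 * 2.72100 = 740.112 ≈ 740

740


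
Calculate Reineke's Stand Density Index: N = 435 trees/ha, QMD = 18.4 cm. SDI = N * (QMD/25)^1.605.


QMD/25 = 18.4/25 = 0.736
(0.736)^1.605 = exp(1.605 * ln(0.736)) = exp(1.605 * (-0.306525)) = exp(-0.491973) = 0.611419
SDI = 435 * 0.611419 = 265.967 ≈ 266

266


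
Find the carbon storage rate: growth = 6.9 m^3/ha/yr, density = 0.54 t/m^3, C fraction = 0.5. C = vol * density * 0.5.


C = 6.9 * 0.54 * 0.5 = 1.863 ≈ 1.86 t C/ha/yr

1.86 t C/ha/yr


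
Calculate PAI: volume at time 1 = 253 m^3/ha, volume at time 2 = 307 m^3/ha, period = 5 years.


PAI = (V2 - V1) / period = (307 - 253) / 5 = 54 / 5 = 10.80 m^3/ha/yr

10.80 m^3/ha/yr


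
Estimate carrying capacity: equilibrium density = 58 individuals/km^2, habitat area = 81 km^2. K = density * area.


K = 58 * 81 = 4698 individuals

4698 individuals


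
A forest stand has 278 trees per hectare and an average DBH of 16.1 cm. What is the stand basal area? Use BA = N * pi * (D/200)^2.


(D/200)^2 = (16.1/200)^2 = 0.0805^2 = 0.00648025
Individual BA = 3.141593 * 0.00648025 = 0.0203583 m^2
Stand BA = 278 * 0.0203583 = 5.65961 ≈ 5.66 m^2/ha

5.66 m^2/ha


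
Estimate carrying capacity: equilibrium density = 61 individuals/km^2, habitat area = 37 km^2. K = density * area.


K = 61 * 37 = 2257 individuals

2257 individuals


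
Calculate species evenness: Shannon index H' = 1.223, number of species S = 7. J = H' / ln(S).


ln(7) = 1.94591
J = H' / ln(S) = 1.223 / 1.94591 = 0.628498 ≈ 0.6285

0.6285


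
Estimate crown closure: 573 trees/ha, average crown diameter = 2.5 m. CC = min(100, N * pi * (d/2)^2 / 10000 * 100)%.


(d/2)^2 = (2.5/2)^2 = 1.25^2 = 1.5625
Crown area = 3.141593 * 1.5625 = 4.90874 m^2
N * area / 10000 * 100 = 573 * 4.90874 / 10000 * 100 = 28.1271
CC = min(100, 28.1271) = 28.1271 ≈ 28.1%

28.1%


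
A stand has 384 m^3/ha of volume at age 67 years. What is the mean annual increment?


MAI = 384 / 67 = 5.7313 ≈ 5.73 m^3/ha/yr

5.73 m^3/ha/yr


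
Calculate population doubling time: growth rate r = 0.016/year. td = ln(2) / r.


td = ln(2) / 0.016 = 0.693147 / 0.016 = 43.3217 ≈ 43.3 years

43.3 years


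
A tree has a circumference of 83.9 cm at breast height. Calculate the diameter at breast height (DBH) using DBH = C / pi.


DBH = C / pi = 83.9 / 3.141593 = 26.7062 ≈ 26.71 cm

26.71 cm


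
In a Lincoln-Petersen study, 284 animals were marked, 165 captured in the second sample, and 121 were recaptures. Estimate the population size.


N = M * C / R = 284 * 165 / 121 = 46860 / 121 = 387.27 ≈ 387

387 individuals


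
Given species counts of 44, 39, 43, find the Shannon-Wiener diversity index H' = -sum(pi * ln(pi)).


Total N = 44 + 39 + 43 = 126
Per-species terms:
  p = 44/126 = 0.349206; ln(p) = -1.052093; p*ln(p) = 0.349206 * (-1.052093) = -0.367397
  p = 39/126 = 0.309524; ln(p) = -1.172720; p*ln(p) = 0.309524 * (-1.172720) = -0.362985
  p = 43/126 = 0.341270; ln(p) = -1.075081; p*ln(p) = 0.341270 * (-1.075081) = -0.366893
sum(p*ln(p)) = (-0.367397) + (-0.362985) + (-0.366893) = -1.097275
H' = -(-1.097275) = 1.097275 ≈ 1.0973

1.0973


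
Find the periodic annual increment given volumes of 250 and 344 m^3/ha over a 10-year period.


PAI = (V2 - V1) / period = (344 - 250) / 10 = 94 / 10 = 9.40 m^3/ha/yr

9.40 m^3/ha/yr


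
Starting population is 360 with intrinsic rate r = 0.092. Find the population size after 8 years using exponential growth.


r*t = 0.092 * 8 = 0.736
exp(0.736) = 2.08757
N = 360 * 2.08757 = 751.525 ≈ 752

752


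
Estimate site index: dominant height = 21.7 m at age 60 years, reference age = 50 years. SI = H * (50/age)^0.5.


50/60 = 0.833333
(0.833333)^0.5 = 0.912871
SI = 21.7 * 0.912871 = 19.8093 ≈ 19.8 m

19.8 m


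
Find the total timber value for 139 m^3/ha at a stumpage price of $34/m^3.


Value = 139 * 34 = $4726/ha

$4726/ha


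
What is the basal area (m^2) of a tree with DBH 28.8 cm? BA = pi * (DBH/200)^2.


D/200 = 28.8/200 = 0.144 m
(D/200)^2 = 0.144^2 = 0.020736
BA = 3.141593 * 0.020736 = 0.0651441 ≈ 0.0651 m^2

0.0651 m^2


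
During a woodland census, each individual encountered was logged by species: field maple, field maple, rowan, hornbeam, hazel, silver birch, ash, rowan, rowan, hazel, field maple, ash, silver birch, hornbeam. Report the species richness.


Total individuals logged = 14
Distinct species (count of individuals): field maple (3), rowan (3), hornbeam (2), hazel (2), silver birch (2), ash (2)
Species richness = number of distinct species = 6

6


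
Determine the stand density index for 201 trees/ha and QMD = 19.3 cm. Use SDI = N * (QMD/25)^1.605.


QMD/25 = 19.3/25 = 0.772
(0.772)^1.605 = exp(1.605 * ln(0.772)) = exp(1.605 * (-0.258771)) = exp(-0.415327) = 0.660124
SDI = 201 * 0.660124 = 132.685 ≈ 133

133


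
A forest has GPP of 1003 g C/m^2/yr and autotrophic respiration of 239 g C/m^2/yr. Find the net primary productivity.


NPP = GPP - Ra = 1003 - 239 = 764 g C/m^2/yr

764 g C/m^2/yr


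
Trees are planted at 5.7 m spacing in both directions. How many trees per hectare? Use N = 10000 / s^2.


N = 10000 / 5.7^2 = 10000 / 32.49 = 307.787 ≈ 308 trees/ha

308 trees/ha


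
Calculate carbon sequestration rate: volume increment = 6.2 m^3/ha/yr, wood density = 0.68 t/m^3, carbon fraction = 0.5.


C = 6.2 * 0.68 * 0.5 = 2.108 ≈ 2.11 t C/ha/yr

2.11 t C/ha/yr


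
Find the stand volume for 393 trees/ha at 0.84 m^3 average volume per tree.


V_stand = 393 * 0.84 = 330.12 ≈ 330.1 m^3/ha

330.1 m^3/ha


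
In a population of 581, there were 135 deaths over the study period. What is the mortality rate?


Mortality rate = 135 / 581 = 0.232358 ≈ 0.2324

0.2324


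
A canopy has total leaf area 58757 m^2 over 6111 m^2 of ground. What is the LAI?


LAI = 58757 / 6111 = 9.61496 ≈ 9.61

9.61


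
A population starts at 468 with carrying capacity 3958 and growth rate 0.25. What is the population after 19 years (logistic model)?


(K - N0)/N0 = (3958 - 468)/468 = 3490/468 = 7.45726
r*t = 0.25 * 19 = 4.75; exp(-4.75) = 0.00865170
7.45726 * 0.00865170 = 0.0645180
1 + 0.0645180 = 1.06452
N = 3958 / 1.06452 = 3718.11 ≈ 3718

3718


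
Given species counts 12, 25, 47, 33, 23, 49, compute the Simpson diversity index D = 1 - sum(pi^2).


Total N = 12 + 25 + 47 + 33 + 23 + 49 = 189
Per-species terms:
  p = 12/189 = 0.063492; p^2 = 0.063492^2 = 0.004031
  p = 25/189 = 0.132275; p^2 = 0.132275^2 = 0.017497
  p = 47/189 = 0.248677; p^2 = 0.248677^2 = 0.061840
  p = 33/189 = 0.174603; p^2 = 0.174603^2 = 0.030486
  p = 23/189 = 0.121693; p^2 = 0.121693^2 = 0.014809
  p = 49/189 = 0.259259; p^2 = 0.259259^2 = 0.067215
sum(p^2) = 0.004031 + 0.017497 + 0.061840 + 0.030486 + 0.014809 + 0.067215 = 0.195878
D = 1 - 0.195878 = 0.804122 ≈ 0.8041

0.8041


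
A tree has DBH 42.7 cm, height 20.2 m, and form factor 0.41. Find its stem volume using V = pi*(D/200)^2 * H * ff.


(D/200)^2 = (42.7/200)^2 = 0.2135^2 = 0.04558225
BA = 3.141593 * 0.04558225 = 0.143201 m^2
V = 0.143201 * 20.2 * 0.41 = 1.18599 ≈ 1.186 m^3

1.186 m^3


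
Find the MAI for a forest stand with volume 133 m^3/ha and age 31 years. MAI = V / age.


MAI = 133 / 31 = 4.2903 ≈ 4.29 m^3/ha/yr

4.29 m^3/ha/yr


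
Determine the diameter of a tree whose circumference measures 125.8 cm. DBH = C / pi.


DBH = C / pi = 125.8 / 3.141593 = 40.0434 ≈ 40.04 cm

40.04 cm


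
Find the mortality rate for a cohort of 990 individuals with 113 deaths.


Mortality rate = 113 / 990 = 0.114141 ≈ 0.1141

0.1141


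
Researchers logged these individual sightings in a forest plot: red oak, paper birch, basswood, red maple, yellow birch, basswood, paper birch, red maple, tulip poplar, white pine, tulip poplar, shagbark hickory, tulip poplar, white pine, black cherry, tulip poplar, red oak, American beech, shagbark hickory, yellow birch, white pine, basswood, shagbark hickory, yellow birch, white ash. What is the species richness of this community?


Total individuals logged = 25
Distinct species (count of individuals): red oak (2), paper birch (2), basswood (3), red maple (2), yellow birch (3), tulip poplar (4), white pine (3), shagbark hickory (3), black cherry (1), American beech (1), white ash (1)
Species richness = number of distinct species = 11

11


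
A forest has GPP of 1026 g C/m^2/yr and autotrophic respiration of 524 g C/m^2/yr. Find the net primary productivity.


NPP = GPP - Ra = 1026 - 524 = 502 g C/m^2/yr

502 g C/m^2/yr


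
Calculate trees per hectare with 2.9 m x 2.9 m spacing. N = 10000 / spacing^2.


N = 10000 / 2.9^2 = 10000 / 8.41 = 1189.06 ≈ 1189 trees/ha

1189 trees/ha


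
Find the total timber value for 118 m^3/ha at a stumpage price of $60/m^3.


Value = 118 * 60 = $7080/ha

$7080/ha


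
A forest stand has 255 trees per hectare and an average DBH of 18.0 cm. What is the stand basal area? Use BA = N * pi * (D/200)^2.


(D/200)^2 = (18.0/200)^2 = 0.09^2 = 0.0081
Individual BA = 3.141593 * 0.0081 = 0.0254469 m^2
Stand BA = 255 * 0.0254469 = 6.48896 ≈ 6.49 m^2/ha

6.49 m^2/ha


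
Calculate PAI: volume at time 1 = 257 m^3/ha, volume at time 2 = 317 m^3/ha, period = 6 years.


PAI = (V2 - V1) / period = (317 - 257) / 6 = 60 / 6 = 10.00 m^3/ha/yr

10.00 m^3/ha/yr


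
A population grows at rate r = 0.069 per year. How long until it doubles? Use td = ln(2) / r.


td = ln(2) / 0.069 = 0.693147 / 0.069 = 10.0456 ≈ 10.0 years

10.0 years


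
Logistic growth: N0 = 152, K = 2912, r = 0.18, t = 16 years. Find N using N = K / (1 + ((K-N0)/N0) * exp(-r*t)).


(K - N0)/N0 = (2912 - 152)/152 = 2760/152 = 18.1579
r*t = 0.18 * 16 = 2.88; exp(-2.88) = 0.0561348
18.1579 * 0.0561348 = 1.01929
1 + 1.01929 = 2.01929
N = 2912 / 2.01929 = 1442.09 ≈ 1442

1442
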